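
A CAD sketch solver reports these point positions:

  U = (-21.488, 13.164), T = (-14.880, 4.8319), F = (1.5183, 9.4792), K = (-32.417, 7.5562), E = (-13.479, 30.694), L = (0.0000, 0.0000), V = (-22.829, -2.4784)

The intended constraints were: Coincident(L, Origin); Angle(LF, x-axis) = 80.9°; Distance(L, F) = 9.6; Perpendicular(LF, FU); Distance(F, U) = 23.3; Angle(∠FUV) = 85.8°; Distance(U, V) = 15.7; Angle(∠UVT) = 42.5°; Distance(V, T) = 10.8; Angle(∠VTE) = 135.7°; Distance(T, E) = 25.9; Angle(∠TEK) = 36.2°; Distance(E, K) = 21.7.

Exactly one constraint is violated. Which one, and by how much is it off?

Distance(E, K) = 21.7 — off by 8.20.

L = (0.00, 0.00) ✓; LF at 80.90° ✓; |LF| = 9.600 ✓; ∠(LF, FU) = 90.00° ✓; |FU| = 23.30 ✓; ∠FUV = 85.80° ✓; |UV| = 15.70 ✓; ∠UVT = 42.50° ✓; |VT| = 10.80 ✓; ∠VTE = 135.7° ✓; |TE| = 25.90 ✓; ∠TEK = 36.20° ✓; |EK| = 29.90 ✗.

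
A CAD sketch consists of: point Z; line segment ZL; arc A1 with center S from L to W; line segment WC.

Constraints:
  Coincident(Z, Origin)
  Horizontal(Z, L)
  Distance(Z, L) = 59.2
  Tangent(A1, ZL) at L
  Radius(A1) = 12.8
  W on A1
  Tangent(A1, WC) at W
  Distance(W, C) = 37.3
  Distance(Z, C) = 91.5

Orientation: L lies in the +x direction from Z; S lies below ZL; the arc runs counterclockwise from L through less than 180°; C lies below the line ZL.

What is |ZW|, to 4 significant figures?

55.33

Z is at the origin; ZL is horizontal with |ZL| = 59.2 and L on the +x side, so L = (59.20, 0.000). The tangent condition forces SL to be normal to ZL, so S = L + (0, -12.8) = (59.20, -12.80). Since SW ⟂ WC (tangency), |SC| = √(12.8² + 37.3²) = 39.44 regardless of where W sits on A1. So C lies on both circle(Z, 91.5) and circle(S, 39.44); the below-ZL intersection is C = (78.34, -47.28). W is the foot of the tangent from C: W = (50.63, -22.31).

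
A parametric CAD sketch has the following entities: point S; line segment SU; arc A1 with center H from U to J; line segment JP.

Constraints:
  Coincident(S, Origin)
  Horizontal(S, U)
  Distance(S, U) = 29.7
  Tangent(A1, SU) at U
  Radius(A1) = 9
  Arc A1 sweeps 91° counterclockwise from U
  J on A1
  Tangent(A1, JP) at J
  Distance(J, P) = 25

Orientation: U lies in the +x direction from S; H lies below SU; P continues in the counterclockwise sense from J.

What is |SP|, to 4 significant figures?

40.17

On A1, U sits at bearing 90° from H; a 91° counterclockwise sweep puts J at bearing 181°, so J = H + 9.0·(cos 181°, sin 181°) = (20.70, -9.157). Tangency of A1 to JP means the radius HJ is perpendicular to JP, so JP runs along (−sin 181°, cos 181°); with |JP| = 25.0, P = (21.14, -34.15). Then |SP| = |P − S| = 40.17.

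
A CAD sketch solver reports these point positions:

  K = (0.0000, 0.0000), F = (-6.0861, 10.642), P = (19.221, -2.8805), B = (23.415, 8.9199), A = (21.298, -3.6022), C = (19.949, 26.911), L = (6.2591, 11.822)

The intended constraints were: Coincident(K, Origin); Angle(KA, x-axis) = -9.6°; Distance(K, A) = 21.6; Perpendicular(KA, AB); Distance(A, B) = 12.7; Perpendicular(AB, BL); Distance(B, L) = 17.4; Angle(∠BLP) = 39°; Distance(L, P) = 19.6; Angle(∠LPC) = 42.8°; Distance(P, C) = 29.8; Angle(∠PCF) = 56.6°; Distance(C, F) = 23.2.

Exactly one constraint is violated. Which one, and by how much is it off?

Distance(C, F) = 23.2 — off by 7.50.

K = (0.00, 0.00) ✓; KA at -9.600° ✓; |KA| = 21.60 ✓; ∠(KA, AB) = 90.00° ✓; |AB| = 12.70 ✓; ∠(AB, BL) = 89.99° ✓; |BL| = 17.40 ✓; ∠BLP = 39.00° ✓; |LP| = 19.60 ✓; ∠LPC = 42.80° ✓; |PC| = 29.80 ✓; ∠PCF = 56.60° ✓; |CF| = 30.70 ✗.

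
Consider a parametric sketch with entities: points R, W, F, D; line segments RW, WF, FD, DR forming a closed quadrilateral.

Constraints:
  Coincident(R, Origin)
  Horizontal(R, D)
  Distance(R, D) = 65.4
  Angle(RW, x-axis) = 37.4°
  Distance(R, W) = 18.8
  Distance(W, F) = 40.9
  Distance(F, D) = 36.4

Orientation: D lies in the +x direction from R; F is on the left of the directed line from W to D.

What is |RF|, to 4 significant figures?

59.63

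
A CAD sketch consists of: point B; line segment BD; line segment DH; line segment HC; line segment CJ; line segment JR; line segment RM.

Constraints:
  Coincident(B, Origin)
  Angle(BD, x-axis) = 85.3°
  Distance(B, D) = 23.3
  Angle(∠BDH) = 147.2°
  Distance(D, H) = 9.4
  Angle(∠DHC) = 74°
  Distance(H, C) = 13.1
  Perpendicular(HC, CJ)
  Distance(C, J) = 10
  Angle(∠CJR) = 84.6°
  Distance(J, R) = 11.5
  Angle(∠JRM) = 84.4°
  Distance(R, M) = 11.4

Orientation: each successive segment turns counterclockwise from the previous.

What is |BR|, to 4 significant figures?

24.09

B is at the origin; BD runs at 85.3° with length 23.3, so D = (1.909, 23.22). ∠BDH = 147.2° gives DH at 118.1° from the x-axis; with |DH| = 9.4, H = (-2.518, 31.51). ∠DHC = 74.0° gives HC at -135.9° from the x-axis; with |HC| = 13.1, C = (-11.93, 22.40). HC is perpendicular to CJ, so CJ runs at -45.90°; with |CJ| = 10.0, J = (-4.967, 15.22). ∠CJR = 84.6° gives JR at 49.50° from the x-axis; with |JR| = 11.5, R = (2.502, 23.96). Then |BR| = |R − B| = 24.09.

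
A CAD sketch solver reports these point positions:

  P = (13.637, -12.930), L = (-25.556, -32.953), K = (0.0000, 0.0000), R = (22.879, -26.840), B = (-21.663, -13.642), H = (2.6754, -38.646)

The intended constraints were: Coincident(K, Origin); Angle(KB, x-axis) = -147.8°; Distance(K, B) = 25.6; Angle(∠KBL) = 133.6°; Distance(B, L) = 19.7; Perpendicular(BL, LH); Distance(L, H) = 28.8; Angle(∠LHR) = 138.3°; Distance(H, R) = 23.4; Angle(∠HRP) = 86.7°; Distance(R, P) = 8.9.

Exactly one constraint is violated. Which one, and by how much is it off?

Distance(R, P) = 8.9 — off by 7.80.

K = (0.00, 0.00) ✓; KB at -147.8° ✓; |KB| = 25.60 ✓; ∠KBL = 133.6° ✓; |BL| = 19.70 ✓; ∠(BL, LH) = 90.00° ✓; |LH| = 28.80 ✓; ∠LHR = 138.3° ✓; |HR| = 23.40 ✓; ∠HRP = 86.70° ✓; |RP| = 16.70 ✗.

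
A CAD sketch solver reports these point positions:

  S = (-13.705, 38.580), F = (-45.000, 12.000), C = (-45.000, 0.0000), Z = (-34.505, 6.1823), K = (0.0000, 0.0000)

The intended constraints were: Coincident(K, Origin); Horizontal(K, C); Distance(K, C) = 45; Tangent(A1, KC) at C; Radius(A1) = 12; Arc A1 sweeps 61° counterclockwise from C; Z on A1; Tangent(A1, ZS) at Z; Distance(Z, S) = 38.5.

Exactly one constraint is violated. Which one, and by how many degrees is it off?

Tangent(A1, ZS) at Z — off by 3.70°.

K = (0.00, 0.00) ✓; K.y = 0.00, C.y = 0.00 ✓; |KC| = 45.00 ✓; ∠(FC, CK) = 90.00° ✓; |FC| = 12.00 ✓; bearing(F→Z) − bearing(F→C) = 61.00° ✓; |FZ| = 12.00 ✓; ∠(FZ, ZS) = 93.70° ✗; |ZS| = 38.50 ✓.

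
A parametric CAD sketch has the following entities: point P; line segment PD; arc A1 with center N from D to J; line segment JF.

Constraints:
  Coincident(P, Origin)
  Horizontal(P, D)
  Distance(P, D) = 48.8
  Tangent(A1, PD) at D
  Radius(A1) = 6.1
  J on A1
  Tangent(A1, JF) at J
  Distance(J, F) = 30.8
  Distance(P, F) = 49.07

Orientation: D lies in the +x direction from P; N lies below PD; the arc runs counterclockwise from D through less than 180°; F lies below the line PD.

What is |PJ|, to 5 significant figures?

43.141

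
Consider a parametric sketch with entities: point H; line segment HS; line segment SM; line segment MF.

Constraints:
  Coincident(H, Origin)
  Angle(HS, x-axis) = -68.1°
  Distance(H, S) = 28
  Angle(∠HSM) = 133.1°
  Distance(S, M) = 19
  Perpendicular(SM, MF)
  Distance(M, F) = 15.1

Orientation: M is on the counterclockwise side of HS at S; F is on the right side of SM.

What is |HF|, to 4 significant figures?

52.13

H is at the origin; HS runs at -68.1° with length 28.0, so S = 28.0·(cos -68.1°, sin -68.1°) = (10.44, -25.98). ∠HSM = 133.1°, so SM runs at -68.1° + (180° − 133.1°) = -21.20° from the x-axis; with |SM| = 19.0, M = S + 19.0·(cos -21.20°, sin -21.20°) = (28.16, -32.85). SM is perpendicular to MF; with |MF| = 15.1 on the right of SM, F = M + 15.1·(-0.3616, -0.9323) = (22.70, -46.93). Then |HF| = |F − H| = 52.13.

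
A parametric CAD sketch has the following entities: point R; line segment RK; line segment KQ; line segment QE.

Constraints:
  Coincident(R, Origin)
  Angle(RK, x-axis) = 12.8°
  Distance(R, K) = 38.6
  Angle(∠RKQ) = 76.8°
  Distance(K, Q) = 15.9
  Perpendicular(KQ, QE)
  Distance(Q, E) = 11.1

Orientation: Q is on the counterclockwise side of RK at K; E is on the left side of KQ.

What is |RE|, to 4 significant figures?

27.41

∠RKQ = 76.8°, so KQ runs at 12.8° + (180° − 76.8°) = 116.0° from the x-axis; with |KQ| = 15.9, Q = K + 15.9·(cos 116.0°, sin 116.0°) = (30.67, 22.84). KQ is perpendicular to QE; with |QE| = 11.1 on the left of KQ, E = Q + 11.1·(-0.8988, -0.4384) = (20.69, 17.98). Then |RE| = |E − R| = 27.41.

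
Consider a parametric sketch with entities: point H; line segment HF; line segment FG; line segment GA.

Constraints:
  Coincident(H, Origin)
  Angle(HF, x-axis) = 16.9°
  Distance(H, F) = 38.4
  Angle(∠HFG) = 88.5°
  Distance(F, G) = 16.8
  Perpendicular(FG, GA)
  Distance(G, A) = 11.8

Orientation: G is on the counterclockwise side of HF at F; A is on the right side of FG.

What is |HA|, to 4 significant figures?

52.61

H is at the origin; HF runs at 16.9° with length 38.4, so F = 38.4·(cos 16.9°, sin 16.9°) = (36.74, 11.16). ∠HFG = 88.5°, so FG runs at 16.9° + (180° − 88.5°) = 108.4° from the x-axis; with |FG| = 16.8, G = F + 16.8·(cos 108.4°, sin 108.4°) = (31.44, 27.10). FG ⟂ GA; with |GA| = 11.8 on the right of FG, A = G + 11.8·(0.9489, 0.3156) = (42.64, 30.83). Then |HA| = |A − H| = 52.61.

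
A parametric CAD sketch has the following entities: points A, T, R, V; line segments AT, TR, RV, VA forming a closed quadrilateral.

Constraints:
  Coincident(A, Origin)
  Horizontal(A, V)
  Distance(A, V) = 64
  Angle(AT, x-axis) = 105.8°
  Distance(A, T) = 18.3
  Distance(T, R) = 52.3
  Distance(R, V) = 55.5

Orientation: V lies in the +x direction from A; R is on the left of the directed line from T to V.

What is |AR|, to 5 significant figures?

61.163

Checks: |TR| = 52.30 ✓; |RV| = 55.50 ✓.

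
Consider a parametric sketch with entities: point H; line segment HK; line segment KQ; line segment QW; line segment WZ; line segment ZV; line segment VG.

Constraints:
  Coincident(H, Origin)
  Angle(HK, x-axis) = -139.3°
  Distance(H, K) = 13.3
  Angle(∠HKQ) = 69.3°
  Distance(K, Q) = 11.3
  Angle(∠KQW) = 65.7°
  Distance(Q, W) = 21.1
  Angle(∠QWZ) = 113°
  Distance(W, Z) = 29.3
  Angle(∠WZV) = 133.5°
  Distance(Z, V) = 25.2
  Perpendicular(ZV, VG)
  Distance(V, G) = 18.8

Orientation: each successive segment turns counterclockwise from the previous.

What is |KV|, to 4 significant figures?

43.60

∠QWZ = 113.0° gives WZ at 152.7° from the x-axis; with |WZ| = 29.3, Z = (-24.62, 20.40). ∠WZV = 133.5° gives ZV at -160.8° from the x-axis; with |ZV| = 25.2, V = (-48.41, 12.11). Then |KV| = |V − K| = 43.60.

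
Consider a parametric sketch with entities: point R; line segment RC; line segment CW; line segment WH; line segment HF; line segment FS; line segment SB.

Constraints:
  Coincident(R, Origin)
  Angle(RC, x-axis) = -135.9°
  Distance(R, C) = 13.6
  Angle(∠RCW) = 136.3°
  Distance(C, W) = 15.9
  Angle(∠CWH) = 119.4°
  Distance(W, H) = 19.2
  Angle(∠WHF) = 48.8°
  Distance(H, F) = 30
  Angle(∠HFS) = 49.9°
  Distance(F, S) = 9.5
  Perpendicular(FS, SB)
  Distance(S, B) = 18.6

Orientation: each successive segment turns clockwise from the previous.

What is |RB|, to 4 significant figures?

26.68

∠HFS = 49.9° gives FS at -141.5° from the x-axis; with |FS| = 9.5, S = (-13.23, -4.758). The perpendicularity gives SB at right angles to FS, so SB runs at 128.5°; with |SB| = 18.6, B = (-24.81, 9.799). Then |RB| = |B − R| = 26.68.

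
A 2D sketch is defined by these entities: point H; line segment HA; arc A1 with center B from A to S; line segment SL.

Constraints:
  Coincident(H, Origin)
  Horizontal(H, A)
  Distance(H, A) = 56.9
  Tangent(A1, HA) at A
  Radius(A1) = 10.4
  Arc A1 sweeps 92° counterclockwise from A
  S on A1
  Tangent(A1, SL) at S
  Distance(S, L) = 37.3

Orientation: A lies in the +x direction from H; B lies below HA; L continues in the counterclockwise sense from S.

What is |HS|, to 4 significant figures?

47.74

H is at the origin; HA is horizontal with |HA| = 56.9 and A on the +x side, so A = (56.90, 0.000). A1 meets HA tangentially, so BA is at right angles to HA, so B = A + (0, -10.4) = (56.90, -10.40). On A1, A sits at bearing 90° from B; a 92° counterclockwise sweep puts S at bearing 182°, so S = B + 10.4·(cos 182°, sin 182°) = (46.51, -10.76). Then |HS| = |S − H| = 47.74.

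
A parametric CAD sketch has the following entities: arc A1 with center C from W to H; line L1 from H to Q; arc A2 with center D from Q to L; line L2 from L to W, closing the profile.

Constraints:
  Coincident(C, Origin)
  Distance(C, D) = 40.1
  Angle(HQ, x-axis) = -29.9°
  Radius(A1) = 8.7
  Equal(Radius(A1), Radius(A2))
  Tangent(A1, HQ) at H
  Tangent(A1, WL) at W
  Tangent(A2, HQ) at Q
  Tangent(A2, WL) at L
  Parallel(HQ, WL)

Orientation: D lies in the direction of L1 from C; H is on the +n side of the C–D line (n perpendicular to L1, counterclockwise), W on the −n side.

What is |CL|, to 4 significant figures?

41.03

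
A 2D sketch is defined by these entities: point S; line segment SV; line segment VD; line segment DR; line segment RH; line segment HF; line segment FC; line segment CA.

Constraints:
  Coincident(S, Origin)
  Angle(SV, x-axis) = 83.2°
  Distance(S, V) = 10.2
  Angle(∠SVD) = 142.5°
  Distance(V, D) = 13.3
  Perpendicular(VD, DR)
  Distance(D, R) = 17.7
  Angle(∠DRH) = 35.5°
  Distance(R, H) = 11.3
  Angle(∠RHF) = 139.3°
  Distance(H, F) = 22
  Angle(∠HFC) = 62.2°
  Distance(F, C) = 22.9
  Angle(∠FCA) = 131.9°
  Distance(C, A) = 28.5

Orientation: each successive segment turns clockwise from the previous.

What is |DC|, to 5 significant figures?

14.667

S is at the origin; SV runs at 83.2° with length 10.2, so V = (1.2077, 10.128). ∠SVD = 142.5° gives VD at 45.700° from the x-axis; with |VD| = 13.3, D = (10.497, 19.647). VD is perpendicular to DR, so DR runs at -44.300°; with |DR| = 17.7, R = (23.164, 7.2850). ∠DRH = 35.5° gives RH at 171.20° from the x-axis; with |RH| = 11.3, H = (11.997, 9.0138). ∠RHF = 139.3° gives HF at 130.50° from the x-axis; with |HF| = 22.0, F = (-2.2904, 25.743). ∠HFC = 62.2° gives FC at 12.700° from the x-axis; with |FC| = 22.9, C = (20.049, 30.777). Then |DC| = |C − D| = 14.667.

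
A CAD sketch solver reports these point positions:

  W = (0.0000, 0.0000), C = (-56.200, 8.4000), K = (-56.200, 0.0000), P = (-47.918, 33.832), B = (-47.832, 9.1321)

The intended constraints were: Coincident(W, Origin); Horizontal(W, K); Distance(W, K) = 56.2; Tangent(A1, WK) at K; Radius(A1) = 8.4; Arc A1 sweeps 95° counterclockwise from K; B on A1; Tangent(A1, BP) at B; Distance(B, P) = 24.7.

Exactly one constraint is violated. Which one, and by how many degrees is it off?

Tangent(A1, BP) at B — off by 4.80°.

W = (0.00, 0.00) ✓; W.y = 0.00, K.y = 0.00 ✓; |WK| = 56.20 ✓; ∠(CK, KW) = 90.00° ✓; |CK| = 8.400 ✓; bearing(C→B) − bearing(C→K) = 95.00° ✓; |CB| = 8.400 ✓; ∠(CB, BP) = 94.80° ✗; |BP| = 24.70 ✓.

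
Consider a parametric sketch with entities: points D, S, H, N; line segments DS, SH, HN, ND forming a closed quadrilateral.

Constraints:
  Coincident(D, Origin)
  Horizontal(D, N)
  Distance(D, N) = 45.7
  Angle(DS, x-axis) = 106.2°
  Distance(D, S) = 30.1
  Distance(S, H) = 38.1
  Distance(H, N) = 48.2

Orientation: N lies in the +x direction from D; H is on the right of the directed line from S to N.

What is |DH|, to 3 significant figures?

8.78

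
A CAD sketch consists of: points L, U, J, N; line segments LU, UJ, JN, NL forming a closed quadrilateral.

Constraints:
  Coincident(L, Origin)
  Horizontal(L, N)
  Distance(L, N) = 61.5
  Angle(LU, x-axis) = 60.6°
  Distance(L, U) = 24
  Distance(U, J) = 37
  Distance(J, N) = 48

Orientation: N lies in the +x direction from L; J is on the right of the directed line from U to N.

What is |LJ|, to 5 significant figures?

22.638

Checks: |UJ| = 37.00 ✓; |JN| = 48.00 ✓.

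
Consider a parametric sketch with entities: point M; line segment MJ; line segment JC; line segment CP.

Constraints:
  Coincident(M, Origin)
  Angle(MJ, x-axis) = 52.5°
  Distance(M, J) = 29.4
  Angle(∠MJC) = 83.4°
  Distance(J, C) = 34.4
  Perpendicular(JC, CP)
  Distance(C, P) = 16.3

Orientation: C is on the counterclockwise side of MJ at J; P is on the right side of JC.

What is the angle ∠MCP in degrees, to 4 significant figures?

133.3°

M is at the origin; MJ runs at 52.5° with length 29.4, so J = 29.4·(cos 52.5°, sin 52.5°) = (17.90, 23.32). ∠MJC = 83.4°, so JC runs at 52.5° + (180° − 83.4°) = 149.1° from the x-axis; with |JC| = 34.4, C = J + 34.4·(cos 149.1°, sin 149.1°) = (-11.62, 40.99). The perpendicularity gives CP at right angles to JC; with |CP| = 16.3 on the right of JC, P = C + 16.3·(0.5135, 0.8581) = (-3.249, 54.98). Then cos ∠MCP = CM·CP / (|CM||CP|), giving 133.3°.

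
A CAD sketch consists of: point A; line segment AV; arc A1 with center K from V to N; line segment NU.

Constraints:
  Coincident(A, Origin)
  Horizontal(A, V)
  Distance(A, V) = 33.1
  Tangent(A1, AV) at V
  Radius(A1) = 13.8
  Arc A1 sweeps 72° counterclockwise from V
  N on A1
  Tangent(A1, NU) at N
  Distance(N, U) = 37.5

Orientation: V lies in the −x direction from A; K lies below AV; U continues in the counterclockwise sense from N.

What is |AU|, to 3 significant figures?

73.4

On A1, V sits at bearing 90° from K; a 72° counterclockwise sweep puts N at bearing 162°, so N = K + 13.8·(cos 162°, sin 162°) = (-46.2, -9.54). Since A1 is tangent to NU there, KN ⟂ NU, so NU runs along (−sin 162°, cos 162°); with |NU| = 37.5, U = (-57.8, -45.2). Then |AU| = |U − A| = 73.4.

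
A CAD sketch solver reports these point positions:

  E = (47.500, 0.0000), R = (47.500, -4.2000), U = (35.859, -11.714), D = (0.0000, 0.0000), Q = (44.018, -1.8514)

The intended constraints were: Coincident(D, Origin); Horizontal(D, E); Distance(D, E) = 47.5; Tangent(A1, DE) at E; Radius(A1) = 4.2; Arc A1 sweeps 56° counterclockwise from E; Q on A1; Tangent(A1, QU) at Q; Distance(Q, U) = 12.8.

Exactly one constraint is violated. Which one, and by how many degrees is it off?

Tangent(A1, QU) at Q — off by 5.60°.

D = (0.00, 0.00) ✓; D.y = 0.00, E.y = 0.00 ✓; |DE| = 47.50 ✓; ∠(RE, ED) = 90.00° ✓; |RE| = 4.200 ✓; bearing(R→Q) − bearing(R→E) = 56.00° ✓; |RQ| = 4.200 ✓; ∠(RQ, QU) = 95.60° ✗; |QU| = 12.80 ✓.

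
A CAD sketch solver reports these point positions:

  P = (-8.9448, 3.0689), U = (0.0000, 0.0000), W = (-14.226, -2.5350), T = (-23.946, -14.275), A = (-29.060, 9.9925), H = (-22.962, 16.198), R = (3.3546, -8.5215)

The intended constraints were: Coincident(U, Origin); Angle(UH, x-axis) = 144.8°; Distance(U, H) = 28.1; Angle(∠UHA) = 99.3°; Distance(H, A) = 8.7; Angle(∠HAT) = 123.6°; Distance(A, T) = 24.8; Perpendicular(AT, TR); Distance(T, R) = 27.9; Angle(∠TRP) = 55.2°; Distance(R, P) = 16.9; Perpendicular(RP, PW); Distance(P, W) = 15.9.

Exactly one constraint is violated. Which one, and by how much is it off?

Distance(P, W) = 15.9 — off by 8.20.

U = (0.00, 0.00) ✓; UH at 144.8° ✓; |UH| = 28.10 ✓; ∠UHA = 99.30° ✓; |HA| = 8.700 ✓; ∠HAT = 123.6° ✓; |AT| = 24.80 ✓; ∠(AT, TR) = 90.00° ✓; |TR| = 27.90 ✓; ∠TRP = 55.20° ✓; |RP| = 16.90 ✓; ∠(RP, PW) = 90.00° ✓; |PW| = 7.700 ✗.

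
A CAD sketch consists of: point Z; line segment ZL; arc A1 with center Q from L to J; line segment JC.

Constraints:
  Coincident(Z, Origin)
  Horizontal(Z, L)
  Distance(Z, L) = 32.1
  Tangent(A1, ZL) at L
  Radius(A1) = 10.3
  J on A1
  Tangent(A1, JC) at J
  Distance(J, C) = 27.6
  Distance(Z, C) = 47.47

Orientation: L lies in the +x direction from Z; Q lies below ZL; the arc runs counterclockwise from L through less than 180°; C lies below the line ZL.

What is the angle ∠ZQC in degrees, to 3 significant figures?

97.2°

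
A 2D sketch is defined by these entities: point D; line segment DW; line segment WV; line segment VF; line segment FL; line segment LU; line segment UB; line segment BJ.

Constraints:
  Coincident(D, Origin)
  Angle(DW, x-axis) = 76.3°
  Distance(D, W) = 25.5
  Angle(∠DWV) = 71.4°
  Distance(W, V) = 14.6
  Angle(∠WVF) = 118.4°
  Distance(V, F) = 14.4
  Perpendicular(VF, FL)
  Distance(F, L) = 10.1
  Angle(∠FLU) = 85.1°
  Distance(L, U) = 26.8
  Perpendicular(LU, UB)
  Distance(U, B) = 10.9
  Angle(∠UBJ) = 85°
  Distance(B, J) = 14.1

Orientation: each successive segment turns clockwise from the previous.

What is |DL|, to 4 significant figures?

8.031

∠WVF = 118.4° gives VF at -93.90° from the x-axis; with |VF| = 14.4, F = (17.40, 2.606). The perpendicularity gives FL at right angles to VF, so FL runs at 176.1°; with |FL| = 10.1, L = (7.324, 3.293). Then |DL| = |L − D| = 8.031.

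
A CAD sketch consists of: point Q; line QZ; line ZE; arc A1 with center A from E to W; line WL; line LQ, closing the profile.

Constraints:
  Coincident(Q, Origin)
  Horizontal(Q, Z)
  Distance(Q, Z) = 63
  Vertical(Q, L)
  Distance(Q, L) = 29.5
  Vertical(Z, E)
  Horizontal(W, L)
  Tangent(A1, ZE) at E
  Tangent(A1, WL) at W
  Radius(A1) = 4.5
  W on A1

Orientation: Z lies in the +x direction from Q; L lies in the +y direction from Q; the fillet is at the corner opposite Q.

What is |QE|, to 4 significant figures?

67.78

The virtual corner opposite Q is at (63.00, 29.50). The tangent condition forces AE to be normal to ZE and A1 meets WL tangentially, so AW is at right angles to WL, with radius 4.5, so the center A sits 4.5 in from both sides at A = (58.50, 25.00). That places the tangent points at E = (63.00, 25.00) on ZE and W = (58.50, 29.50) on WL. Then |QE| = |E − Q| = 67.78.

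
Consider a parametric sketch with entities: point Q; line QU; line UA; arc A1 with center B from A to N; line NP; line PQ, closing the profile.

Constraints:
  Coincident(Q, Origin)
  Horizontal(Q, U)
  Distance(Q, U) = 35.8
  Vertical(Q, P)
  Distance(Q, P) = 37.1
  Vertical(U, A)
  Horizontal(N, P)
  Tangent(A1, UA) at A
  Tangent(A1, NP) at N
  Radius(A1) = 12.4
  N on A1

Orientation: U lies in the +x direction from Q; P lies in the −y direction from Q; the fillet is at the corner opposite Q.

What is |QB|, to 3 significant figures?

34.0

Q is at the origin; QU is horizontal with |QU| = 35.8 and U on the +x side, so U = (35.8, 0.00). Q and P share the same x with |QP| = 37.1 and P on the −y side, so P = (0.00, -37.1). The virtual corner opposite Q is at (35.8, -37.1). A1 meets UA tangentially, so BA is at right angles to UA and the tangent condition forces BN to be normal to NP, with radius 12.4, so the center B sits 12.4 in from both sides at B = (23.4, -24.7). Then |QB| = |B − Q| = 34.0.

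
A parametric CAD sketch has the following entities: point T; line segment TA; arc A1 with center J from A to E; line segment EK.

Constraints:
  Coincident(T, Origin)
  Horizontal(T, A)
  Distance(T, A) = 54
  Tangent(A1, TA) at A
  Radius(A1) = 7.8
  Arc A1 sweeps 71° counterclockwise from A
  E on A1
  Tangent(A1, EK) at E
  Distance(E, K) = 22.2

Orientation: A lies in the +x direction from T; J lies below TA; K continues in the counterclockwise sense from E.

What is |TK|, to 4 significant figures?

47.34

T is at the origin; T and A share the same y with |TA| = 54.0 and A on the +x side, so A = (54.00, 0.000). Since A1 is tangent to TA there, JA ⟂ TA, so J = A + (0, -7.8) = (54.00, -7.800). On A1, A sits at bearing 90° from J; a 71° counterclockwise sweep puts E at bearing 161°, so E = J + 7.8·(cos 161°, sin 161°) = (46.62, -5.261). Tangency of A1 to EK means the radius JE is perpendicular to EK, so EK runs along (−sin 161°, cos 161°); with |EK| = 22.2, K = (39.40, -26.25). Then |TK| = |K − T| = 47.34.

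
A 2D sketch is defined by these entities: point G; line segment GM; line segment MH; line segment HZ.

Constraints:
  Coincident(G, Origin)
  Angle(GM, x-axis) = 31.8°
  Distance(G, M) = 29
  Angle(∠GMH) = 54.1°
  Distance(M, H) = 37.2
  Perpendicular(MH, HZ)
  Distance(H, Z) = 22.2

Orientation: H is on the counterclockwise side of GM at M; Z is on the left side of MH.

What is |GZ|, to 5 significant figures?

20.236

G is at the origin; GM runs at 31.8° with length 29.0, so M = 29.0·(cos 31.8°, sin 31.8°) = (24.647, 15.282). ∠GMH = 54.1°, so MH runs at 31.8° + (180° − 54.1°) = 157.70° from the x-axis; with |MH| = 37.2, H = M + 37.2·(cos 157.70°, sin 157.70°) = (-9.7709, 29.397). MH ⟂ HZ; with |HZ| = 22.2 on the left of MH, Z = H + 22.2·(-0.37946, -0.92521) = (-18.195, 8.8578). Then |GZ| = |Z − G| = 20.236.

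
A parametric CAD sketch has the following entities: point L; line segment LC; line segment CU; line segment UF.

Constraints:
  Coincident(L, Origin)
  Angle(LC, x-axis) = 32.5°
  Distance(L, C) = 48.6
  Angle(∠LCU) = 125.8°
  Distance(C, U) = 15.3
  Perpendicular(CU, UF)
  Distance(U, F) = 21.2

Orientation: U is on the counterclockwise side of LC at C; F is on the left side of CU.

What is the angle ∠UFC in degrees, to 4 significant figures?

35.82°

L is at the origin; LC runs at 32.5° with length 48.6, so C = 48.6·(cos 32.5°, sin 32.5°) = (40.99, 26.11). ∠LCU = 125.8°, so CU runs at 32.5° + (180° − 125.8°) = 86.70° from the x-axis; with |CU| = 15.3, U = C + 15.3·(cos 86.70°, sin 86.70°) = (41.87, 41.39). CU ⟂ UF; with |UF| = 21.2 on the left of CU, F = U + 21.2·(-0.9983, 0.05756) = (20.70, 42.61). Then cos ∠UFC = FU·FC / (|FU||FC|), giving 35.82°.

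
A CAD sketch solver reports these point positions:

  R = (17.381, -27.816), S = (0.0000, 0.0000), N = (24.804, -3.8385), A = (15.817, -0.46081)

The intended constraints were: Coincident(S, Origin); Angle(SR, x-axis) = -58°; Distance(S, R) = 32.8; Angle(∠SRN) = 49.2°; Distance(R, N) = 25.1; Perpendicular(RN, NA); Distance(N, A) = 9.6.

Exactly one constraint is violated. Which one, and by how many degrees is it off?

Perpendicular(RN, NA) — off by 3.40°.

S = (0.00, 0.00) ✓; SR at -58.00° ✓; |SR| = 32.80 ✓; ∠SRN = 49.20° ✓; |RN| = 25.10 ✓; ∠(RN, NA) = 86.60° ✗; |NA| = 9.601 ✓.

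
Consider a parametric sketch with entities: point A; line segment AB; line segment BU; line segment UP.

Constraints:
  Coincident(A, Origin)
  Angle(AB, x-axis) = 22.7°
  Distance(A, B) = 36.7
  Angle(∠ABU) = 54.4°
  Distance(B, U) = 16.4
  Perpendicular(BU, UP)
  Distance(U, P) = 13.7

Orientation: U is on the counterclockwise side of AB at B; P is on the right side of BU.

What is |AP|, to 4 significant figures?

43.82

∠ABU = 54.4°, so BU runs at 22.7° + (180° − 54.4°) = 148.3° from the x-axis; with |BU| = 16.4, U = B + 16.4·(cos 148.3°, sin 148.3°) = (19.90, 22.78). BU ⟂ UP; with |UP| = 13.7 on the right of BU, P = U + 13.7·(0.5255, 0.8508) = (27.10, 34.44). Then |AP| = |P − A| = 43.82.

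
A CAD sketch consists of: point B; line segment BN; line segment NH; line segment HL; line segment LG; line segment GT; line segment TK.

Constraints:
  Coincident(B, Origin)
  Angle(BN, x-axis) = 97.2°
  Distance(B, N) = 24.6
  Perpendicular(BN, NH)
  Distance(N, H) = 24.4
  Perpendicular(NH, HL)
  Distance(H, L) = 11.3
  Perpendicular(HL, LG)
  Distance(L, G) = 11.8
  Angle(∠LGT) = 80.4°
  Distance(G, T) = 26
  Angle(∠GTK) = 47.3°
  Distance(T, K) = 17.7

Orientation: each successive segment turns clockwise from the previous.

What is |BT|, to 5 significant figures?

42.460

HL is perpendicular to LG, so LG runs at -172.80°; with |LG| = 11.8, G = (10.834, 14.774). ∠LGT = 80.4° gives GT at 87.600° from the x-axis; with |GT| = 26.0, T = (11.922, 40.752). Then |BT| = |T − B| = 42.460.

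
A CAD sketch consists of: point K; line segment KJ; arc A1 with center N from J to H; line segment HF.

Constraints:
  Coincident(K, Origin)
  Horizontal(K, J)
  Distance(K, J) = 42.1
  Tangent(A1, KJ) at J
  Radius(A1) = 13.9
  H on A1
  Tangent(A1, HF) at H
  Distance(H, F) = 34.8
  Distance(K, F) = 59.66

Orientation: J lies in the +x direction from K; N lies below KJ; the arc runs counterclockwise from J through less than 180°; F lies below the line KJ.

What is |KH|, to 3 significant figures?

32.3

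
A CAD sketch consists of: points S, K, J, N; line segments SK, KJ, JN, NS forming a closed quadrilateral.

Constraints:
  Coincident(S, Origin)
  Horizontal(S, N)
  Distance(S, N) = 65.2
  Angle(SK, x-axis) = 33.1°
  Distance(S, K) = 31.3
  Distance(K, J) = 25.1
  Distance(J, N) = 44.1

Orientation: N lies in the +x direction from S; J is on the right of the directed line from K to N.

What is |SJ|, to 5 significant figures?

23.053

Checks: |KJ| = 25.10 ✓; |JN| = 44.10 ✓.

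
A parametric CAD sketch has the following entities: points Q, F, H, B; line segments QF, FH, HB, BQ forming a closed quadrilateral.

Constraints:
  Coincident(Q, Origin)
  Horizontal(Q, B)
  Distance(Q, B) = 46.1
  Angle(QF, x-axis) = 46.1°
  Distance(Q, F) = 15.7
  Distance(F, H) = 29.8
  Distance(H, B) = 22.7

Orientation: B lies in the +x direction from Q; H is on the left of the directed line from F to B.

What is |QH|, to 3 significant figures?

44.4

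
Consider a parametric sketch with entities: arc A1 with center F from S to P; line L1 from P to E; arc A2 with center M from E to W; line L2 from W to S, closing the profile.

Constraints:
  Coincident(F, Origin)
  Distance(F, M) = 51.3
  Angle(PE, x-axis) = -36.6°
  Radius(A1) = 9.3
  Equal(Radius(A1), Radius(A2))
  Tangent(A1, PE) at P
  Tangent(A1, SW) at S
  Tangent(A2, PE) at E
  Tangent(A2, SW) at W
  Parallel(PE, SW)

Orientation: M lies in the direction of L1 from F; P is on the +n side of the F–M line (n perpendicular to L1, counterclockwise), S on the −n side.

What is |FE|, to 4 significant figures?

52.14

The slot axis is L1's direction at -36.6°, so u = (cos -36.6°, sin -36.6°) = (0.8028, -0.5962) and n = (−sin -36.6°, cos -36.6°) = (0.5962, 0.8028). F is at the origin and M lies 51.3 along u from F, so M = 51.3·u = (41.18, -30.59). Tangency of A1 to both parallel lines with radius 9.3 puts P and S at F ± 9.3·n: P = (5.545, 7.466), S = (-5.545, -7.466). Equal radii place E and W the same way about M: E = M + 9.3·n = (46.73, -23.12), W = M − 9.3·n = (35.64, -38.05). Then |FE| = |E − F| = 52.14.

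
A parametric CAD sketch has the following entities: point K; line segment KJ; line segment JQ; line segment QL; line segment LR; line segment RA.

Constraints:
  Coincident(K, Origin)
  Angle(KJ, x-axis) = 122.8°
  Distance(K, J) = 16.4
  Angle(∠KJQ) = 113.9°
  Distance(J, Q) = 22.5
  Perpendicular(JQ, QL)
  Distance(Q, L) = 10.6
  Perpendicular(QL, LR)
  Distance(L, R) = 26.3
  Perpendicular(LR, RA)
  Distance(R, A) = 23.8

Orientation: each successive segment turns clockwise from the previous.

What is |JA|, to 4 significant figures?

13.74

K is at the origin; KJ runs at 122.8° with length 16.4, so J = (-8.884, 13.79). ∠KJQ = 113.9° gives JQ at 56.70° from the x-axis; with |JQ| = 22.5, Q = (3.469, 32.59). JQ is perpendicular to QL, so QL runs at -33.30°; with |QL| = 10.6, L = (12.33, 26.77). QL is perpendicular to LR, so LR runs at -123.3°; with |LR| = 26.3, R = (-2.111, 4.790). LR ⟂ RA, so RA runs at 146.7°; with |RA| = 23.8, A = (-22.00, 17.86). Then |JA| = |A − J| = 13.74.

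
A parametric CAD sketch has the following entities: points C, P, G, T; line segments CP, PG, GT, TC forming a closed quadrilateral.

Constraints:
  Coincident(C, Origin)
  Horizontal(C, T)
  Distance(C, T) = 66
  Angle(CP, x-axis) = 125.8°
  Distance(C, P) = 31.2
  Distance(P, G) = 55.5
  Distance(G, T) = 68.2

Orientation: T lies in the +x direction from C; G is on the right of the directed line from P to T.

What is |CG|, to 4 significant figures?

26.15

Checks: |PG| = 55.50 ✓; |GT| = 68.20 ✓.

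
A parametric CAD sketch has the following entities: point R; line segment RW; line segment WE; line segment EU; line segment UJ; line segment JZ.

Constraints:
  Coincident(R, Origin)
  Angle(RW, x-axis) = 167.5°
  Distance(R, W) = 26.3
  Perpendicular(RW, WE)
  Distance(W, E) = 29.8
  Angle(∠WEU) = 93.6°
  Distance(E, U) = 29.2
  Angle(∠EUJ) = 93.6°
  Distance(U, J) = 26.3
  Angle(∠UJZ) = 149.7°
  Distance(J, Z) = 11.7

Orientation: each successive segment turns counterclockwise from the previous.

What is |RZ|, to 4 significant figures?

5.446

∠EUJ = 93.6° gives UJ at 70.30° from the x-axis; with |UJ| = 26.3, J = (4.794, -6.738). ∠UJZ = 149.7° gives JZ at 100.6° from the x-axis; with |JZ| = 11.7, Z = (2.642, 4.762). Then |RZ| = |Z − R| = 5.446.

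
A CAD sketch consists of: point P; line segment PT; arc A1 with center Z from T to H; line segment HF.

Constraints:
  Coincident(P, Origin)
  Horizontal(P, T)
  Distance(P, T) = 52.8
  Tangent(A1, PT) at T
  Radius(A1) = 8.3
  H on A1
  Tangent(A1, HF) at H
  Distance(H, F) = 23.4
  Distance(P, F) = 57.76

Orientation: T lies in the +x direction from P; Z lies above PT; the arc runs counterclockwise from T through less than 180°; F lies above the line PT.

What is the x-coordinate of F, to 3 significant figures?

47.7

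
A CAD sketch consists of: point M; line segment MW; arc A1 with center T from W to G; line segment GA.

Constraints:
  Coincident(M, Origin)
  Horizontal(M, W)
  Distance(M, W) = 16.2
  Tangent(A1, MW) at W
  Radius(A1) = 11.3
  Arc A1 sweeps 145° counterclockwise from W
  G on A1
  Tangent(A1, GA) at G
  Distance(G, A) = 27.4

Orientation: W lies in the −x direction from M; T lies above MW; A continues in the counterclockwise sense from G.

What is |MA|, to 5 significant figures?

48.479

M is at the origin; M and W share the same y with |MW| = 16.2 and W on the −x side, so W = (-16.200, 0.0000). Tangency of A1 to MW means the radius TW is perpendicular to MW, so T = W + (0, 11.3) = (-16.200, 11.300). On A1, W sits at bearing -90° from T; a 145° counterclockwise sweep puts G at bearing 55°, so G = T + 11.3·(cos 55°, sin 55°) = (-9.7186, 20.556). The tangent condition forces TG to be normal to GA, so GA runs along (−sin 55°, cos 55°); with |GA| = 27.4, A = (-32.163, 36.272). Then |MA| = |A − M| = 48.479.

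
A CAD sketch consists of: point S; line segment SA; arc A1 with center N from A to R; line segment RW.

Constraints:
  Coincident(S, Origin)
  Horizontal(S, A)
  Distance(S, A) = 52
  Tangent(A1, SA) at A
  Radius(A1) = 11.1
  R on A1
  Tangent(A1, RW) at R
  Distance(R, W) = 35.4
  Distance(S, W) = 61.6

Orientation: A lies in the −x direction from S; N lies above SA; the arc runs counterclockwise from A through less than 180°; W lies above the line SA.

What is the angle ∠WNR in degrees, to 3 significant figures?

72.6°

Checks: |NA| = 11.10 ✓; |NR| = 11.10 ✓; ∠(NR, RW) = 90.00° ✓; |RW| = 35.40 ✓; |SW| = 61.60 ✓.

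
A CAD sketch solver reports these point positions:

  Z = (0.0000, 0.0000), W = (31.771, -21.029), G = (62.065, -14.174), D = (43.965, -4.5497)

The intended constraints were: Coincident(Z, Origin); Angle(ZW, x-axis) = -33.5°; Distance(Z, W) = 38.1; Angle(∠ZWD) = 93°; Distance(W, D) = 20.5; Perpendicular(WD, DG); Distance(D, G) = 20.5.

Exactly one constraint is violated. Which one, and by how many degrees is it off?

Perpendicular(WD, DG) — off by 8.50°.

Z = (0.00, 0.00) ✓; ZW at -33.50° ✓; |ZW| = 38.10 ✓; ∠ZWD = 93.00° ✓; |WD| = 20.50 ✓; ∠(WD, DG) = 81.50° ✗; |DG| = 20.50 ✓.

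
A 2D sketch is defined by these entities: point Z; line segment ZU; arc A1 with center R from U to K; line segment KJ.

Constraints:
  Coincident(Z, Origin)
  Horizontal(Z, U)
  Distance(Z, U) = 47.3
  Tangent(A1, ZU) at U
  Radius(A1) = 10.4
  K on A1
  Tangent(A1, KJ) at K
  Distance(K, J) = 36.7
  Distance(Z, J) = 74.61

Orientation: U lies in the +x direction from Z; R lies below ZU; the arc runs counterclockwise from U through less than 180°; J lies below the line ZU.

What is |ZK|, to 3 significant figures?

41.6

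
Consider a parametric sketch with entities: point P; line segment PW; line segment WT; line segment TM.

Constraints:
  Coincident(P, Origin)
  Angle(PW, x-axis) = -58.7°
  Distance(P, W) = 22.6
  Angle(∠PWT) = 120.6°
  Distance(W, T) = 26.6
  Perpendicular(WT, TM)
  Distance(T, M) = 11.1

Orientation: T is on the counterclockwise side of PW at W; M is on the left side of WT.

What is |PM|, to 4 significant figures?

39.01

P is at the origin; PW runs at -58.7° with length 22.6, so W = 22.6·(cos -58.7°, sin -58.7°) = (11.74, -19.31). ∠PWT = 120.6°, so WT runs at -58.7° + (180° − 120.6°) = 0.7000° from the x-axis; with |WT| = 26.6, T = W + 26.6·(cos 0.7000°, sin 0.7000°) = (38.34, -18.99). WT ⟂ TM; with |TM| = 11.1 on the left of WT, M = T + 11.1·(-0.01222, 0.9999) = (38.20, -7.887). Then |PM| = |M − P| = 39.01.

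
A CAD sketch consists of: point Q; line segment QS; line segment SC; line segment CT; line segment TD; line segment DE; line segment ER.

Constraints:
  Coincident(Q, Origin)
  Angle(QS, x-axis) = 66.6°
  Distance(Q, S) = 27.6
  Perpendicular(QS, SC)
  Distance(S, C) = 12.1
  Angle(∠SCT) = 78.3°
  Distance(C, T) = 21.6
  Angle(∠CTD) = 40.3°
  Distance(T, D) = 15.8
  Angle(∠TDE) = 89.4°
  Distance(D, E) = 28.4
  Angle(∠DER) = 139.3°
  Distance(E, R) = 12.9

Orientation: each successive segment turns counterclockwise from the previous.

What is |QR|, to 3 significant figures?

48.8

∠TDE = 89.4° gives DE at 129° from the x-axis; with |DE| = 28.4, E = (-9.79, 40.9). ∠DER = 139.3° gives ER at 169° from the x-axis; with |ER| = 12.9, R = (-22.5, 43.3). Then |QR| = |R − Q| = 48.8.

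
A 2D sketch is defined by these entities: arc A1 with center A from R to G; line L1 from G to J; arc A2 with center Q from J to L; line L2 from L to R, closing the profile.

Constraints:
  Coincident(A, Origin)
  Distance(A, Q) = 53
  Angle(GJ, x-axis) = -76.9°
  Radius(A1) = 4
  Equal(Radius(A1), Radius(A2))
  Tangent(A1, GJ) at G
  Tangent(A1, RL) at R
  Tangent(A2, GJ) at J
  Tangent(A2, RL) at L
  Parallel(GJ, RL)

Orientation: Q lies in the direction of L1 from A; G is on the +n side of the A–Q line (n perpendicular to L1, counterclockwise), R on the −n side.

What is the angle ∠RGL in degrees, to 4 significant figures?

81.42°

The slot axis is L1's direction at -76.9°, so u = (cos -76.9°, sin -76.9°) = (0.2267, -0.9740) and n = (−sin -76.9°, cos -76.9°) = (0.9740, 0.2267). A is at the origin and Q lies 53.0 along u from A, so Q = 53.0·u = (12.01, -51.62). Tangency of A1 to both parallel lines with radius 4.0 puts G and R at A ± 4.0·n: G = (3.896, 0.9066), R = (-3.896, -0.9066). Equal radii place J and L the same way about Q: J = Q + 4.0·n = (15.91, -50.71), L = Q − 4.0·n = (8.117, -52.53). Then cos ∠RGL = GR·GL / (|GR||GL|), giving 81.42°.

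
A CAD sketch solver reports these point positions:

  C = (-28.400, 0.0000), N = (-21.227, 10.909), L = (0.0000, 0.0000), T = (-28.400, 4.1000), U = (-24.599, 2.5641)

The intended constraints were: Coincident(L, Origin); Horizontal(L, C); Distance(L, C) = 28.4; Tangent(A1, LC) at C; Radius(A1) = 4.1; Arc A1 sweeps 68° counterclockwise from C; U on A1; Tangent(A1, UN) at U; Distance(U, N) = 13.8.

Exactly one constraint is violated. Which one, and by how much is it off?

Distance(U, N) = 13.8 — off by 4.80.

L = (0.00, 0.00) ✓; L.y = 0.00, C.y = 0.00 ✓; |LC| = 28.40 ✓; ∠(TC, CL) = 90.00° ✓; |TC| = 4.100 ✓; bearing(T→U) − bearing(T→C) = 68.00° ✓; |TU| = 4.100 ✓; ∠(TU, UN) = 90.00° ✓; |UN| = 9.000 ✗.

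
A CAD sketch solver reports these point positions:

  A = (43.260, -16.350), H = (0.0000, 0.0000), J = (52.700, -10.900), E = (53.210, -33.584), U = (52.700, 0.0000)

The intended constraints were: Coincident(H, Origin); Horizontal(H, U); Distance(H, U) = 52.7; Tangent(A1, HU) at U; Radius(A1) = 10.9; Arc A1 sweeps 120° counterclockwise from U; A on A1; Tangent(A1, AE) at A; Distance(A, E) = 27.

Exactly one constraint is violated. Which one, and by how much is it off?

Distance(A, E) = 27 — off by 7.10.

H = (0.00, 0.00) ✓; H.y = 0.00, U.y = 0.00 ✓; |HU| = 52.70 ✓; ∠(JU, UH) = 90.00° ✓; |JU| = 10.90 ✓; bearing(J→A) − bearing(J→U) = 120.0° ✓; |JA| = 10.90 ✓; ∠(JA, AE) = 90.00° ✓; |AE| = 19.90 ✗.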